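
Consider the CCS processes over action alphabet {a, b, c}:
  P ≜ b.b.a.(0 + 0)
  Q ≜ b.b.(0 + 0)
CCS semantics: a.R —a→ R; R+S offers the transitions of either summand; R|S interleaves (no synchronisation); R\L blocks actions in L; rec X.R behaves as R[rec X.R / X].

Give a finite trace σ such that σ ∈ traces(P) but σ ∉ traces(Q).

P's transition system — 4 states:
  u0 = b.b.a.(0 + 0) → --b--▸ u1
  u1 = b.a.(0 + 0) → --b--▸ u2
  u2 = a.(0 + 0) → --a--▸ u3
  u3 = 0 + 0 → deadlocked
Q's transition system — 3 states:
  v0 = b.b.(0 + 0) → --b--▸ v1
  v1 = b.(0 + 0) → --b--▸ v2
  v2 = 0 + 0 → deadlocked
Trace ⟨bba⟩ through P, begin at {u0}:
  after b @ step 1: {u1}
  after b @ step 2: {u2}
  after a @ step 3: {u3}
  P completes σ.
Trace ⟨bba⟩ through Q, begin at {v0}:
  after b @ step 1: {v1}
  after b @ step 2: {v2}
  after a @ step 3: no successor for Q

bba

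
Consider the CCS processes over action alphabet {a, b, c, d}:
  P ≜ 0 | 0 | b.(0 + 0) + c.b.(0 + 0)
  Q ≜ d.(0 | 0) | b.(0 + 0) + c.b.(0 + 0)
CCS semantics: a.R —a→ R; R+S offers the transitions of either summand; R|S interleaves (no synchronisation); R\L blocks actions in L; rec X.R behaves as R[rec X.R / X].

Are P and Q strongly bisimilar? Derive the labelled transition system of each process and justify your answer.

NO

P's transition system — 4 states:
  m0 = 0 | 0 | b.(0 + 0) + c.b.(0 + 0) | --b--▸ m1, --c--▸ m2
  m1 = 0 | 0 | (0 + 0) | (no moves)
  m2 = b.(0 + 0) | --b--▸ m3
  m3 = 0 + 0 | (no moves)
Q's transition system — 6 states:
  n0 = d.(0 | 0) | b.(0 + 0) + c.b.(0 + 0) | --b--▸ n1, --c--▸ n2, --d--▸ n3
  n1 = d.(0 | 0) | (0 + 0) | --d--▸ n4
  n2 = b.(0 + 0) | --b--▸ n5
  n3 = 0 | 0 | b.(0 + 0) | --b--▸ n4
  n4 = 0 | 0 | (0 + 0) | (no moves)
  n5 = 0 + 0 | (no moves)
Coarsest stable partition (strong bisimilarity classes):
  B0 = {m0}
  B1 = {m2, n2, n3}
  B2 = {m1, m3, n4, n5}
  B3 = {n0}
  B4 = {n1}
m0 ∈ B0, n0 ∈ B3 → different blocks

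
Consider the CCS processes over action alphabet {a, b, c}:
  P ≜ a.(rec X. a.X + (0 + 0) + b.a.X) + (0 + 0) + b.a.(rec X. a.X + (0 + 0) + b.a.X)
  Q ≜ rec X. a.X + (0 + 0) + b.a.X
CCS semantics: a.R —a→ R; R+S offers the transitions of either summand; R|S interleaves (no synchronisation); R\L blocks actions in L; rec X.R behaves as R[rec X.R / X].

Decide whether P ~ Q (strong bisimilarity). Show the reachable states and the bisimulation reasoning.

LTS(P): 3 reachable states
  u0 = a.(rec X. a.X + (0 + 0) + b.a.X) + (0 + 0) + b.a.(rec X. a.X + (0 + 0) + b.a.X) | ··a··> u1, ··b··> u2
  u1 = rec X. a.X + (0 + 0) + b.a.X | ··a··> u1, ··b··> u2
  u2 = a.(rec X. a.X + (0 + 0) + b.a.X) | ··a··> u1
LTS(Q): 2 reachable states
  v0 = rec X. a.X + (0 + 0) + b.a.X | ··a··> v0, ··b··> v1
  v1 = a.(rec X. a.X + (0 + 0) + b.a.X) | ··a··> v0
Coarsest stable partition (strong bisimilarity classes):
  B0 = {u0, u1, v0}
  B1 = {u2, v1}
u0 ∈ B0, v0 ∈ B0 → same block

bisimilar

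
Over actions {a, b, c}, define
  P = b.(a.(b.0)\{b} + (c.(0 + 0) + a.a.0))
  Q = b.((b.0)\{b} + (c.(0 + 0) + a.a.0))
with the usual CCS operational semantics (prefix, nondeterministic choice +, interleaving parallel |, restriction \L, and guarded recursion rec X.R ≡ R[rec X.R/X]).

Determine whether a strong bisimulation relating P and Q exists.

P's transition system — 6 states:
  p0 = b.(a.(b.0)\{b} + (c.(0 + 0) + a.a.0)) has moves -b-> p1
  p1 = a.(b.0)\{b} + (c.(0 + 0) + a.a.0) has moves -a-> p2, -a-> p3, -c-> p4
  p2 = (b.0)\{b} has moves (no moves)
  p3 = a.0 has moves -a-> p5
  p4 = 0 + 0 has moves (no moves)
  p5 = 0 has moves (no moves)
Q's transition system — 5 states:
  q0 = b.((b.0)\{b} + (c.(0 + 0) + a.a.0)) has moves -b-> q1
  q1 = (b.0)\{b} + (c.(0 + 0) + a.a.0) has moves -a-> q2, -c-> q3
  q2 = a.0 has moves -a-> q4
  q3 = 0 + 0 has moves (no moves)
  q4 = 0 has moves (no moves)
Bisimilarity quotient blocks:
  B0 = {p0}
  B1 = {p1}
  B2 = {p2, p4, p5, q3, q4}
  B3 = {p3, q2}
  B4 = {q0}
  B5 = {q1}
p0 ∈ B0, q0 ∈ B4 → different blocks

P ≁ Q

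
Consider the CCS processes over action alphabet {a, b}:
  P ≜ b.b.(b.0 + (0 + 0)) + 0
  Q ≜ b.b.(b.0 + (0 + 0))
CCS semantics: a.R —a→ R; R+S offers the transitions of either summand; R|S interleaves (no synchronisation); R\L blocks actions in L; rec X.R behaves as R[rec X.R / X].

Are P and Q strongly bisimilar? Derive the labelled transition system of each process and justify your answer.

YES

Reachable graph of P (4 states):
  p0 = b.b.(b.0 + (0 + 0)) + 0 has moves —b→ p1
  p1 = b.(b.0 + (0 + 0)) has moves —b→ p2
  p2 = b.0 + (0 + 0) has moves —b→ p3
  p3 = 0 has moves stopped
Reachable graph of Q (4 states):
  q0 = b.b.(b.0 + (0 + 0)) has moves —b→ q1
  q1 = b.(b.0 + (0 + 0)) has moves —b→ q2
  q2 = b.0 + (0 + 0) has moves —b→ q3
  q3 = 0 has moves stopped
Partition-refinement fixed point:
  B0 = {p0, q0}
  B1 = {p1, q1}
  B2 = {p2, q2}
  B3 = {p3, q3}
p0 ∈ B0, q0 ∈ B0 → same block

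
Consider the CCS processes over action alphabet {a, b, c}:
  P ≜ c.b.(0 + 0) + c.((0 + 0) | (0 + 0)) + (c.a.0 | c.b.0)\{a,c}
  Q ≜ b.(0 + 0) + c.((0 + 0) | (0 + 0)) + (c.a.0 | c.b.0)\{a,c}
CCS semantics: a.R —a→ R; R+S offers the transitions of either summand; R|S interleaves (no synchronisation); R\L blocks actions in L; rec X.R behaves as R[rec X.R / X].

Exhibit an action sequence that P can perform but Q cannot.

cb

Reachable graph of P (4 states):
  s0 = c.b.(0 + 0) + c.((0 + 0) | (0 + 0)) + (c.a.0 | c.b.0)\{a,c} :: —c→ s1, —c→ s2
  s1 = (0 + 0) | (0 + 0) :: deadlocked
  s2 = b.(0 + 0) :: —b→ s3
  s3 = 0 + 0 :: deadlocked
Reachable graph of Q (3 states):
  t0 = b.(0 + 0) + c.((0 + 0) | (0 + 0)) + (c.a.0 | c.b.0)\{a,c} :: —b→ t1, —c→ t2
  t1 = 0 + 0 :: deadlocked
  t2 = (0 + 0) | (0 + 0) :: deadlocked
Executing cb from P (initial set {s0}):
  [1] c ⇒ {s1, s2}
  [2] b ⇒ {s3}
  — P admits the full trace.
Executing cb from Q (initial set {t0}):
  [1] c ⇒ {t2}
  [2] b ⇒ ∅  — Q cannot continue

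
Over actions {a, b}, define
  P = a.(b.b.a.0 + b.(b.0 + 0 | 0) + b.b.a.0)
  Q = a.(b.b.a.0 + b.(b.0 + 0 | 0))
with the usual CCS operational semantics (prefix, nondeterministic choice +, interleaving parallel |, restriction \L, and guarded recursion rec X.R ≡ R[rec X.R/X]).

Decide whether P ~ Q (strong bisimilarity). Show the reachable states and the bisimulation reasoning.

Reachable graph of P (6 states):
  s0 = a.(b.b.a.0 + b.(b.0 + 0 | 0) + b.b.a.0) has moves --a--▸ s1
  s1 = b.b.a.0 + b.(b.0 + 0 | 0) + b.b.a.0 has moves --b--▸ s2, --b--▸ s3
  s2 = b.0 + 0 | 0 has moves --b--▸ s4
  s3 = b.a.0 has moves --b--▸ s5
  s4 = 0 has moves deadlocked
  s5 = a.0 has moves --a--▸ s4
Reachable graph of Q (6 states):
  t0 = a.(b.b.a.0 + b.(b.0 + 0 | 0)) has moves --a--▸ t1
  t1 = b.b.a.0 + b.(b.0 + 0 | 0) has moves --b--▸ t2, --b--▸ t3
  t2 = b.0 + 0 | 0 has moves --b--▸ t4
  t3 = b.a.0 has moves --b--▸ t5
  t4 = 0 has moves deadlocked
  t5 = a.0 has moves --a--▸ t4
Bisimilarity quotient blocks:
  B0 = {s0, t0}
  B1 = {s1, t1}
  B2 = {s3, t3}
  B3 = {s5, t5}
  B4 = {s4, t4}
  B5 = {s2, t2}
s0 ∈ B0, t0 ∈ B0 → same block

bisimilar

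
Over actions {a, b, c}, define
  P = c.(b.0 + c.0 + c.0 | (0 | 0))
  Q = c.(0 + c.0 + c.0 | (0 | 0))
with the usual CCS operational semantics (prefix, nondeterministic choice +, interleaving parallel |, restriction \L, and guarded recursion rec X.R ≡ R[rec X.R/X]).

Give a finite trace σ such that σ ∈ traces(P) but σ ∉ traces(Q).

Reachable graph of P (4 states):
  m0 = c.(b.0 + c.0 + c.0 | (0 | 0)) :: --c--▸ m1
  m1 = b.0 + c.0 + c.0 | (0 | 0) :: --b--▸ m2, --c--▸ m2, --c--▸ m3
  m2 = 0 :: deadlocked
  m3 = 0 | (0 | 0) :: deadlocked
Reachable graph of Q (4 states):
  n0 = c.(0 + c.0 + c.0 | (0 | 0)) :: --c--▸ n1
  n1 = 0 + c.0 + c.0 | (0 | 0) :: --c--▸ n2, --c--▸ n3
  n2 = 0 :: deadlocked
  n3 = 0 | (0 | 0) :: deadlocked
Run σ = ⟨cb⟩ on P: start {m0}
  after c @ step 1: {m1}
  after b @ step 2: {m2}
  P completes σ.
Run σ = ⟨cb⟩ on Q: start {n0}
  after c @ step 1: {n1}
  after b @ step 2: ∅ (Q stuck)

cb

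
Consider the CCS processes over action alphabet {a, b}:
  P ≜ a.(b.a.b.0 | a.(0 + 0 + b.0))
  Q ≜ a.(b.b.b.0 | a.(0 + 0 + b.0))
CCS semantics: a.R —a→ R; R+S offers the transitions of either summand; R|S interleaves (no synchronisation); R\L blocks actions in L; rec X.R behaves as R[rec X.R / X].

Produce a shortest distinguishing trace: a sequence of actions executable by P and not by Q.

aaba

Reachable graph of P (13 states):
  m0 = a.(b.a.b.0 | a.(0 + 0 + b.0)) :: ··a··> m1
  m1 = b.a.b.0 | a.(0 + 0 + b.0) :: ··a··> m2, ··b··> m3
  m2 = b.a.b.0 | (0 + 0 + b.0) :: ··b··> m4, ··b··> m5
  m3 = a.b.0 | a.(0 + 0 + b.0) :: ··a··> m4, ··a··> m6
  m4 = a.b.0 | (0 + 0 + b.0) :: ··a··> m7, ··b··> m8
  m5 = b.a.b.0 | 0 :: ··b··> m8
  m6 = b.0 | a.(0 + 0 + b.0) :: ··a··> m7, ··b··> m9
  m7 = b.0 | (0 + 0 + b.0) :: ··b··> m10, ··b··> m11
  m8 = a.b.0 | 0 :: ··a··> m11
  m9 = 0 | a.(0 + 0 + b.0) :: ··a··> m10
  m10 = 0 | (0 + 0 + b.0) :: ··b··> m12
  m11 = b.0 | 0 :: ··b··> m12
  m12 = 0 | 0 :: deadlocked
Reachable graph of Q (13 states):
  n0 = a.(b.b.b.0 | a.(0 + 0 + b.0)) :: ··a··> n1
  n1 = b.b.b.0 | a.(0 + 0 + b.0) :: ··a··> n2, ··b··> n3
  n2 = b.b.b.0 | (0 + 0 + b.0) :: ··b··> n4, ··b··> n5
  n3 = b.b.0 | a.(0 + 0 + b.0) :: ··a··> n4, ··b··> n6
  n4 = b.b.0 | (0 + 0 + b.0) :: ··b··> n7, ··b··> n8
  n5 = b.b.b.0 | 0 :: ··b··> n8
  n6 = b.0 | a.(0 + 0 + b.0) :: ··a··> n7, ··b··> n9
  n7 = b.0 | (0 + 0 + b.0) :: ··b··> n10, ··b··> n11
  n8 = b.b.0 | 0 :: ··b··> n11
  n9 = 0 | a.(0 + 0 + b.0) :: ··a··> n10
  n10 = 0 | (0 + 0 + b.0) :: ··b··> n12
  n11 = b.0 | 0 :: ··b··> n12
  n12 = 0 | 0 :: deadlocked
Executing aaba from P (initial set {m0}):
  after a @ step 1: {m1}
  after a @ step 2: {m2}
  after b @ step 3: {m4, m5}
  after a @ step 4: {m7}
  P completes σ.
Executing aaba from Q (initial set {n0}):
  after a @ step 1: {n1}
  after a @ step 2: {n2}
  after b @ step 3: {n4, n5}
  after a @ step 4: no successor for Q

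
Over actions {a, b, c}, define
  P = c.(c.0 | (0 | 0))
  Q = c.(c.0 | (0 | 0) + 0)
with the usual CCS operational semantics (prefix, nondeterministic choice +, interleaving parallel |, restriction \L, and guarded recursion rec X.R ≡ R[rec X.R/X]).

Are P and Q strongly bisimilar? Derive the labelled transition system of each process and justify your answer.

P's transition system — 3 states:
  m0 = c.(c.0 | (0 | 0)) | =c=> m1
  m1 = c.0 | (0 | 0) | =c=> m2
  m2 = 0 | (0 | 0) | deadlocked
Q's transition system — 3 states:
  n0 = c.(c.0 | (0 | 0) + 0) | =c=> n1
  n1 = c.0 | (0 | 0) + 0 | =c=> n2
  n2 = 0 | (0 | 0) | deadlocked
Bisimilarity quotient blocks:
  B0 = {m0, n0}
  B1 = {m1, n1}
  B2 = {m2, n2}
m0 ∈ B0, n0 ∈ B0 → same block

bisimilar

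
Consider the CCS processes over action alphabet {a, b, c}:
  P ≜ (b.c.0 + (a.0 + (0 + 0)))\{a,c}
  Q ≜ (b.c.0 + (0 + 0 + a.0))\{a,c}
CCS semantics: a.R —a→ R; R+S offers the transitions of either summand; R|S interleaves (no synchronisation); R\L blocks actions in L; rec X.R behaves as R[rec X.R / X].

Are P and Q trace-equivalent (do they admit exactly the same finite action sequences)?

traces(P) = traces(Q)

Reachable graph of P (2 states):
  p0 = (b.c.0 + (a.0 + (0 + 0)))\{a,c} :: =b=> p1
  p1 = (c.0)\{a,c} :: ·
Reachable graph of Q (2 states):
  q0 = (b.c.0 + (0 + 0 + a.0))\{a,c} :: =b=> q1
  q1 = (c.0)\{a,c} :: ·
Partition-refinement fixed point:
  B0 = {p0, q0}
  B1 = {p1, q1}
p0 ∈ B0, q0 ∈ B0 → same block
Bisimilar ⇒ trace-equivalent.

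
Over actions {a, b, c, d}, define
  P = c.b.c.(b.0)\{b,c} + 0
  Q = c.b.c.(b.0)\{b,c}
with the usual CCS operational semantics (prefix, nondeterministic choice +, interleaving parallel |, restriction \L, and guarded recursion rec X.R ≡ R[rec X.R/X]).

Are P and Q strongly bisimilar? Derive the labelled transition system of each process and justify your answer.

P's transition system — 4 states:
  u0 = c.b.c.(b.0)\{b,c} + 0 | —c→ u1
  u1 = b.c.(b.0)\{b,c} | —b→ u2
  u2 = c.(b.0)\{b,c} | —c→ u3
  u3 = (b.0)\{b,c} | ∅
Q's transition system — 4 states:
  v0 = c.b.c.(b.0)\{b,c} | —c→ v1
  v1 = b.c.(b.0)\{b,c} | —b→ v2
  v2 = c.(b.0)\{b,c} | —c→ v3
  v3 = (b.0)\{b,c} | ∅
Partition-refinement fixed point:
  B0 = {u0, v0}
  B1 = {u1, v1}
  B2 = {u2, v2}
  B3 = {u3, v3}
u0 ∈ B0, v0 ∈ B0 → same block

bisimilar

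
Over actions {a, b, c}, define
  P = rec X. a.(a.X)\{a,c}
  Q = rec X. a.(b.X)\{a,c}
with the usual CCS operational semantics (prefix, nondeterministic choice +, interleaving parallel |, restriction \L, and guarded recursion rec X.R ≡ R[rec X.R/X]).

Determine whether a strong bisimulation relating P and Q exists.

P's transition system — 2 states:
  u0 = rec X. a.(a.X)\{a,c} :: --a--▸ u1
  u1 = (a.(rec X. a.(a.X)\{a,c}))\{a,c} :: stopped
Q's transition system — 3 states:
  v0 = rec X. a.(b.X)\{a,c} :: --a--▸ v1
  v1 = (b.(rec X. a.(b.X)\{a,c}))\{a,c} :: --b--▸ v2
  v2 = (rec X. a.(b.X)\{a,c})\{a,c} :: stopped
Partition-refinement fixed point:
  B0 = {u0}
  B1 = {u1, v2}
  B2 = {v0}
  B3 = {v1}
u0 ∈ B0, v0 ∈ B2 → different blocks

NO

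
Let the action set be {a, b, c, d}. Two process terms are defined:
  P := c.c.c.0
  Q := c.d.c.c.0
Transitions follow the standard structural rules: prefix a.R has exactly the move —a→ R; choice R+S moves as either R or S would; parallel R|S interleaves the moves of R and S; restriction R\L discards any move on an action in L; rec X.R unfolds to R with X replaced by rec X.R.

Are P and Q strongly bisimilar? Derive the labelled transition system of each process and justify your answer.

LTS(P): 4 reachable states
  u0 = c.c.c.0 → —c→ u1
  u1 = c.c.0 → —c→ u2
  u2 = c.0 → —c→ u3
  u3 = 0 → (no moves)
LTS(Q): 5 reachable states
  v0 = c.d.c.c.0 → —c→ v1
  v1 = d.c.c.0 → —d→ v2
  v2 = c.c.0 → —c→ v3
  v3 = c.0 → —c→ v4
  v4 = 0 → (no moves)
Partition-refinement fixed point:
  B0 = {u0}
  B1 = {u1, v2}
  B2 = {u2, v3}
  B3 = {u3, v4}
  B4 = {v0}
  B5 = {v1}
u0 ∈ B0, v0 ∈ B4 → different blocks

not bisimilar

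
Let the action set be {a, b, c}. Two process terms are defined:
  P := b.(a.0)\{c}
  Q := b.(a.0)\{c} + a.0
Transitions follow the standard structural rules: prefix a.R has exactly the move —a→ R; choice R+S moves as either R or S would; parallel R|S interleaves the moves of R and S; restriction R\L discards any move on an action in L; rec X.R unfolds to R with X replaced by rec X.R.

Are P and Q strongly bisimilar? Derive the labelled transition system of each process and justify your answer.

NO

P's transition system — 3 states:
  m0 = b.(a.0)\{c} has moves --b--▸ m1
  m1 = (a.0)\{c} has moves --a--▸ m2
  m2 = 0\{c} has moves ∅
Q's transition system — 4 states:
  n0 = b.(a.0)\{c} + a.0 has moves --a--▸ n1, --b--▸ n2
  n1 = 0 has moves ∅
  n2 = (a.0)\{c} has moves --a--▸ n3
  n3 = 0\{c} has moves ∅
Coarsest stable partition (strong bisimilarity classes):
  B0 = {m0}
  B1 = {m1, n2}
  B2 = {m2, n1, n3}
  B3 = {n0}
m0 ∈ B0, n0 ∈ B3 → different blocks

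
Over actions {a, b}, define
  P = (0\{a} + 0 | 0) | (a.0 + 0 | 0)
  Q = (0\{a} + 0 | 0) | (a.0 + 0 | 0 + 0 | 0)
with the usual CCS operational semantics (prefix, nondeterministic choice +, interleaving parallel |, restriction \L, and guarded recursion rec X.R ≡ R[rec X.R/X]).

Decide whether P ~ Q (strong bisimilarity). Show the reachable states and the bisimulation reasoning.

LTS(P): 2 reachable states
  s0 = (0\{a} + 0 | 0) | (a.0 + 0 | 0) → -a-> s1
  s1 = (0\{a} + 0 | 0) | 0 → stopped
LTS(Q): 2 reachable states
  t0 = (0\{a} + 0 | 0) | (a.0 + 0 | 0 + 0 | 0) → -a-> t1
  t1 = (0\{a} + 0 | 0) | 0 → stopped
Bisimilarity quotient blocks:
  B0 = {s0, t0}
  B1 = {s1, t1}
s0 ∈ B0, t0 ∈ B0 → same block

YES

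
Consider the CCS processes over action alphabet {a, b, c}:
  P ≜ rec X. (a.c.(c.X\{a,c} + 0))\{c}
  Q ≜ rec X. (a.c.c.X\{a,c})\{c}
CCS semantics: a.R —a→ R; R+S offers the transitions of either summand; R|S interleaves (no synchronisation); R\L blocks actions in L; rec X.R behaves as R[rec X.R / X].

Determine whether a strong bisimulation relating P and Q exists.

P's transition system — 2 states:
  m0 = rec X. (a.c.(c.X\{a,c} + 0))\{c} :: --a--▸ m1
  m1 = (c.(c.(rec X. (a.c.(c.X\{a,c} + 0))\{c})\{a,c} + 0))\{c} :: ·
Q's transition system — 2 states:
  n0 = rec X. (a.c.c.X\{a,c})\{c} :: --a--▸ n1
  n1 = (c.c.(rec X. (a.c.c.X\{a,c})\{c})\{a,c})\{c} :: ·
Partition-refinement fixed point:
  B0 = {m0, n0}
  B1 = {m1, n1}
m0 ∈ B0, n0 ∈ B0 → same block

P ~ Q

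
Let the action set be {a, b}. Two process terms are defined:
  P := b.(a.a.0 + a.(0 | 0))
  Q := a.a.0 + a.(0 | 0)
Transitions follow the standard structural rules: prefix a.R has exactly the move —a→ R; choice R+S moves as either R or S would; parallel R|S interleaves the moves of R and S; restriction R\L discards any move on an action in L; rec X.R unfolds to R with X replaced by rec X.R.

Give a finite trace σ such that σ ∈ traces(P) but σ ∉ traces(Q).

Reachable graph of P (5 states):
  s0 = b.(a.a.0 + a.(0 | 0)) :: ··b··> s1
  s1 = a.a.0 + a.(0 | 0) :: ··a··> s2, ··a··> s3
  s2 = 0 | 0 :: (no moves)
  s3 = a.0 :: ··a··> s4
  s4 = 0 :: (no moves)
Reachable graph of Q (4 states):
  t0 = a.a.0 + a.(0 | 0) :: ··a··> t1, ··a··> t2
  t1 = 0 | 0 :: (no moves)
  t2 = a.0 :: ··a··> t3
  t3 = 0 :: (no moves)
Executing b from P (initial set {s0}):
  step 1 (b): {s1}
  — P admits the full trace.
Executing b from Q (initial set {t0}):
  step 1 (b): no successor for Q

b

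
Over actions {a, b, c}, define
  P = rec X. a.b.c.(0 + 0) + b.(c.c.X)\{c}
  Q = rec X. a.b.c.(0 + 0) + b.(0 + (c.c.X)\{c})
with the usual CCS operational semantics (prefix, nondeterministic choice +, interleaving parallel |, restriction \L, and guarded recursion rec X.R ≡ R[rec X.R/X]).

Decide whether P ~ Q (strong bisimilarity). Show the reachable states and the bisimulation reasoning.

Reachable graph of P (5 states):
  p0 = rec X. a.b.c.(0 + 0) + b.(c.c.X)\{c} ⊢ --a--▸ p1, --b--▸ p2
  p1 = b.c.(0 + 0) ⊢ --b--▸ p3
  p2 = (c.c.(rec X. a.b.c.(0 + 0) + b.(c.c.X)\{c}))\{c} ⊢ deadlocked
  p3 = c.(0 + 0) ⊢ --c--▸ p4
  p4 = 0 + 0 ⊢ deadlocked
Reachable graph of Q (5 states):
  q0 = rec X. a.b.c.(0 + 0) + b.(0 + (c.c.X)\{c}) ⊢ --a--▸ q1, --b--▸ q2
  q1 = b.c.(0 + 0) ⊢ --b--▸ q3
  q2 = 0 + (c.c.(rec X. a.b.c.(0 + 0) + b.(0 + (c.c.X)\{c})))\{c} ⊢ deadlocked
  q3 = c.(0 + 0) ⊢ --c--▸ q4
  q4 = 0 + 0 ⊢ deadlocked
Partition-refinement fixed point:
  B0 = {p0, q0}
  B1 = {p1, q1}
  B2 = {p3, q3}
  B3 = {p2, p4, q2, q4}
p0 ∈ B0, q0 ∈ B0 → same block

P ~ Q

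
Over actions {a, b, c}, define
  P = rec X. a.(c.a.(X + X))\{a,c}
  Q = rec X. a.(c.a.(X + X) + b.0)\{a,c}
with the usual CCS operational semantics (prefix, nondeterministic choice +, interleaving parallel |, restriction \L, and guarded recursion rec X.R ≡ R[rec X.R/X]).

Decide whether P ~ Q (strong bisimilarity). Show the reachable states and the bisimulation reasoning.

P ≁ Q

Reachable graph of P (2 states):
  s0 = rec X. a.(c.a.(X + X))\{a,c} | -a-> s1
  s1 = (c.a.((rec X. a.(c.a.(X + X))\{a,c}) + (rec X. a.(c.a.(X + X))\{a,c})))\{a,c} | deadlocked
Reachable graph of Q (3 states):
  t0 = rec X. a.(c.a.(X + X) + b.0)\{a,c} | -a-> t1
  t1 = (c.a.((rec X. a.(c.a.(X + X) + b.0)\{a,c}) + (rec X. a.(c.a.(X + X) + b.0)\{a,c})) + b.0)\{a,c} | -b-> t2
  t2 = 0\{a,c} | deadlocked
Coarsest stable partition (strong bisimilarity classes):
  B0 = {s0}
  B1 = {s1, t2}
  B2 = {t0}
  B3 = {t1}
s0 ∈ B0, t0 ∈ B2 → different blocks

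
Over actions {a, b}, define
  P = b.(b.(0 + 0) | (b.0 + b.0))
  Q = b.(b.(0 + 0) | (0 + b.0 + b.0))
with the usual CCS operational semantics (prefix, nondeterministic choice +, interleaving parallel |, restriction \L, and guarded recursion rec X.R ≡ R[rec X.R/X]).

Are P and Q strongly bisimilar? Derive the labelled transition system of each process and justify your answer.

P ~ Q

P's transition system — 5 states:
  p0 = b.(b.(0 + 0) | (b.0 + b.0)) ⊢ -b-> p1
  p1 = b.(0 + 0) | (b.0 + b.0) ⊢ -b-> p2, -b-> p3
  p2 = (0 + 0) | (b.0 + b.0) ⊢ -b-> p4
  p3 = b.(0 + 0) | 0 ⊢ -b-> p4
  p4 = (0 + 0) | 0 ⊢ ∅
Q's transition system — 5 states:
  q0 = b.(b.(0 + 0) | (0 + b.0 + b.0)) ⊢ -b-> q1
  q1 = b.(0 + 0) | (0 + b.0 + b.0) ⊢ -b-> q2, -b-> q3
  q2 = (0 + 0) | (0 + b.0 + b.0) ⊢ -b-> q4
  q3 = b.(0 + 0) | 0 ⊢ -b-> q4
  q4 = (0 + 0) | 0 ⊢ ∅
Partition-refinement fixed point:
  B0 = {p0, q0}
  B1 = {p1, q1}
  B2 = {p2, p3, q2, q3}
  B3 = {p4, q4}
p0 ∈ B0, q0 ∈ B0 → same block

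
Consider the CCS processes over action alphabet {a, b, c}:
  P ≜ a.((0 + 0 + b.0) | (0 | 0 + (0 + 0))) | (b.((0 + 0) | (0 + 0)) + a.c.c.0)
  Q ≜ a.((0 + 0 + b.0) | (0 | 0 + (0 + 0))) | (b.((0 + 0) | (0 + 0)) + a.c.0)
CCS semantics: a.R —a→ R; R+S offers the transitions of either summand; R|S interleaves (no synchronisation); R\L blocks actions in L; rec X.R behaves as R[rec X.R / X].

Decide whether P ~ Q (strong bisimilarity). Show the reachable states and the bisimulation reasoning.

Reachable graph of P (15 states):
  m0 = a.((0 + 0 + b.0) | (0 | 0 + (0 + 0))) | (b.((0 + 0) | (0 + 0)) + a.c.c.0) :: =a=> m1, =a=> m2, =b=> m3
  m1 = (0 + 0 + b.0) | (0 | 0 + (0 + 0)) | (b.((0 + 0) | (0 + 0)) + a.c.c.0) :: =a=> m4, =b=> m5, =b=> m6
  m2 = a.((0 + 0 + b.0) | (0 | 0 + (0 + 0))) | c.c.0 :: =a=> m4, =c=> m7
  m3 = a.((0 + 0 + b.0) | (0 | 0 + (0 + 0))) | ((0 + 0) | (0 + 0)) :: =a=> m5
  m4 = (0 + 0 + b.0) | (0 | 0 + (0 + 0)) | c.c.0 :: =b=> m8, =c=> m9
  m5 = (0 + 0 + b.0) | (0 | 0 + (0 + 0)) | ((0 + 0) | (0 + 0)) :: =b=> m10
  m6 = 0 | (0 | 0 + (0 + 0)) | (b.((0 + 0) | (0 + 0)) + a.c.c.0) :: =a=> m8, =b=> m10
  m7 = a.((0 + 0 + b.0) | (0 | 0 + (0 + 0))) | c.0 :: =a=> m9, =c=> m11
  m8 = 0 | (0 | 0 + (0 + 0)) | c.c.0 :: =c=> m12
  m9 = (0 + 0 + b.0) | (0 | 0 + (0 + 0)) | c.0 :: =b=> m12, =c=> m13
  m10 = 0 | (0 | 0 + (0 + 0)) | ((0 + 0) | (0 + 0)) :: ∅
  m11 = a.((0 + 0 + b.0) | (0 | 0 + (0 + 0))) | 0 :: =a=> m13
  m12 = 0 | (0 | 0 + (0 + 0)) | c.0 :: =c=> m14
  m13 = (0 + 0 + b.0) | (0 | 0 + (0 + 0)) | 0 :: =b=> m14
  m14 = 0 | (0 | 0 + (0 + 0)) | 0 :: ∅
Reachable graph of Q (12 states):
  n0 = a.((0 + 0 + b.0) | (0 | 0 + (0 + 0))) | (b.((0 + 0) | (0 + 0)) + a.c.0) :: =a=> n1, =a=> n2, =b=> n3
  n1 = (0 + 0 + b.0) | (0 | 0 + (0 + 0)) | (b.((0 + 0) | (0 + 0)) + a.c.0) :: =a=> n4, =b=> n5, =b=> n6
  n2 = a.((0 + 0 + b.0) | (0 | 0 + (0 + 0))) | c.0 :: =a=> n4, =c=> n7
  n3 = a.((0 + 0 + b.0) | (0 | 0 + (0 + 0))) | ((0 + 0) | (0 + 0)) :: =a=> n5
  n4 = (0 + 0 + b.0) | (0 | 0 + (0 + 0)) | c.0 :: =b=> n8, =c=> n9
  n5 = (0 + 0 + b.0) | (0 | 0 + (0 + 0)) | ((0 + 0) | (0 + 0)) :: =b=> n10
  n6 = 0 | (0 | 0 + (0 + 0)) | (b.((0 + 0) | (0 + 0)) + a.c.0) :: =a=> n8, =b=> n10
  n7 = a.((0 + 0 + b.0) | (0 | 0 + (0 + 0))) | 0 :: =a=> n9
  n8 = 0 | (0 | 0 + (0 + 0)) | c.0 :: =c=> n11
  n9 = (0 + 0 + b.0) | (0 | 0 + (0 + 0)) | 0 :: =b=> n11
  n10 = 0 | (0 | 0 + (0 + 0)) | ((0 + 0) | (0 + 0)) :: ∅
  n11 = 0 | (0 | 0 + (0 + 0)) | 0 :: ∅
Coarsest stable partition (strong bisimilarity classes):
  B0 = {m0}
  B1 = {m1}
  B2 = {m6}
  B3 = {m8}
  B4 = {m12, n8}
  B5 = {m10, m14, n10, n11}
  B6 = {m4}
  B7 = {m9, n4}
  B8 = {m13, m5, n5, n9}
  B9 = {m2}
  B10 = {m7, n2}
  B11 = {m11, m3, n3, n7}
  B12 = {n0}
  B13 = {n1}
  B14 = {n6}
m0 ∈ B0, n0 ∈ B12 → different blocks

not bisimilar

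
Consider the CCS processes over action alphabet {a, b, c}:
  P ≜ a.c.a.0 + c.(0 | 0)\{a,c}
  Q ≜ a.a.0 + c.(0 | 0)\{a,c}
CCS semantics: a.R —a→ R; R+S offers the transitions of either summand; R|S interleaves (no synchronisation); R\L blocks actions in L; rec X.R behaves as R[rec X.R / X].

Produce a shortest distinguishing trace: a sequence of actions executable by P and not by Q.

ac

LTS(P): 5 reachable states
  s0 = a.c.a.0 + c.(0 | 0)\{a,c} :: --a--▸ s1, --c--▸ s2
  s1 = c.a.0 :: --c--▸ s3
  s2 = (0 | 0)\{a,c} :: (no moves)
  s3 = a.0 :: --a--▸ s4
  s4 = 0 :: (no moves)
LTS(Q): 4 reachable states
  t0 = a.a.0 + c.(0 | 0)\{a,c} :: --a--▸ t1, --c--▸ t2
  t1 = a.0 :: --a--▸ t3
  t2 = (0 | 0)\{a,c} :: (no moves)
  t3 = 0 :: (no moves)
Trace ⟨ac⟩ through P, begin at {s0}:
  step 1 (a): {s1}
  step 2 (c): {s3}
  ✓ P
Trace ⟨ac⟩ through Q, begin at {t0}:
  step 1 (a): {t1}
  step 2 (c): ∅ (Q stuck)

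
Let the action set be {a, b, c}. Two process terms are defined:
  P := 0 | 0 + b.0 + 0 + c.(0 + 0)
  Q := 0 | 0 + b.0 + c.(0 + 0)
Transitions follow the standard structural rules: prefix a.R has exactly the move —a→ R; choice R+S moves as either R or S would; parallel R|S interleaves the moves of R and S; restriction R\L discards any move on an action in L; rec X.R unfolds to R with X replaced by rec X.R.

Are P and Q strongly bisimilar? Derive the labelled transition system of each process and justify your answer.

bisimilar

Reachable graph of P (3 states):
  m0 = 0 | 0 + b.0 + 0 + c.(0 + 0) → -b-> m1, -c-> m2
  m1 = 0 → stopped
  m2 = 0 + 0 → stopped
Reachable graph of Q (3 states):
  n0 = 0 | 0 + b.0 + c.(0 + 0) → -b-> n1, -c-> n2
  n1 = 0 → stopped
  n2 = 0 + 0 → stopped
Partition-refinement fixed point:
  B0 = {m0, n0}
  B1 = {m1, m2, n1, n2}
m0 ∈ B0, n0 ∈ B0 → same block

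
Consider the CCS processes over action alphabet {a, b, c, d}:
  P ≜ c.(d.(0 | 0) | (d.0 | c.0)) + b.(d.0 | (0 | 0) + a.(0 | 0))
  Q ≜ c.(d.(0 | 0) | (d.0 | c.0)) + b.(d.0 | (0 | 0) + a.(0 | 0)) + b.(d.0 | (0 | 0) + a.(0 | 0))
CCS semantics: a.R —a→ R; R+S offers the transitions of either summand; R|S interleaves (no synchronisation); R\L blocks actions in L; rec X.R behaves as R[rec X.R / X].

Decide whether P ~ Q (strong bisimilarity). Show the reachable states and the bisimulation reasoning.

Reachable graph of P (12 states):
  m0 = c.(d.(0 | 0) | (d.0 | c.0)) + b.(d.0 | (0 | 0) + a.(0 | 0)) has moves =b=> m1, =c=> m2
  m1 = d.0 | (0 | 0) + a.(0 | 0) has moves =a=> m3, =d=> m4
  m2 = d.(0 | 0) | (d.0 | c.0) has moves =c=> m5, =d=> m6, =d=> m7
  m3 = 0 | 0 has moves stopped
  m4 = 0 | (0 | 0) has moves stopped
  m5 = d.(0 | 0) | (d.0 | 0) has moves =d=> m8, =d=> m9
  m6 = 0 | 0 | (d.0 | c.0) has moves =c=> m8, =d=> m10
  m7 = d.(0 | 0) | (0 | c.0) has moves =c=> m9, =d=> m10
  m8 = 0 | 0 | (d.0 | 0) has moves =d=> m11
  m9 = d.(0 | 0) | (0 | 0) has moves =d=> m11
  m10 = 0 | 0 | (0 | c.0) has moves =c=> m11
  m11 = 0 | 0 | (0 | 0) has moves stopped
Reachable graph of Q (12 states):
  n0 = c.(d.(0 | 0) | (d.0 | c.0)) + b.(d.0 | (0 | 0) + a.(0 | 0)) + b.(d.0 | (0 | 0) + a.(0 | 0)) has moves =b=> n1, =c=> n2
  n1 = d.0 | (0 | 0) + a.(0 | 0) has moves =a=> n3, =d=> n4
  n2 = d.(0 | 0) | (d.0 | c.0) has moves =c=> n5, =d=> n6, =d=> n7
  n3 = 0 | 0 has moves stopped
  n4 = 0 | (0 | 0) has moves stopped
  n5 = d.(0 | 0) | (d.0 | 0) has moves =d=> n8, =d=> n9
  n6 = 0 | 0 | (d.0 | c.0) has moves =c=> n8, =d=> n10
  n7 = d.(0 | 0) | (0 | c.0) has moves =c=> n9, =d=> n10
  n8 = 0 | 0 | (d.0 | 0) has moves =d=> n11
  n9 = d.(0 | 0) | (0 | 0) has moves =d=> n11
  n10 = 0 | 0 | (0 | c.0) has moves =c=> n11
  n11 = 0 | 0 | (0 | 0) has moves stopped
Partition-refinement fixed point:
  B0 = {m0, n0}
  B1 = {m1, n1}
  B2 = {m11, m3, m4, n11, n3, n4}
  B3 = {m2, n2}
  B4 = {m6, m7, n6, n7}
  B5 = {m10, n10}
  B6 = {m8, m9, n8, n9}
  B7 = {m5, n5}
m0 ∈ B0, n0 ∈ B0 → same block

bisimilar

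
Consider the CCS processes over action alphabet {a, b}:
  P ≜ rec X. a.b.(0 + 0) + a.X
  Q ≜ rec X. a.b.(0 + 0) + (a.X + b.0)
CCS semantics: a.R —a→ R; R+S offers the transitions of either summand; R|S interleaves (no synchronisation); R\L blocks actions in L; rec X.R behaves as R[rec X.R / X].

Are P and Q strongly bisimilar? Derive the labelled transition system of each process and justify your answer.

Reachable graph of P (3 states):
  p0 = rec X. a.b.(0 + 0) + a.X | ··a··> p0, ··a··> p1
  p1 = b.(0 + 0) | ··b··> p2
  p2 = 0 + 0 | stopped
Reachable graph of Q (4 states):
  q0 = rec X. a.b.(0 + 0) + (a.X + b.0) | ··a··> q0, ··a··> q1, ··b··> q2
  q1 = b.(0 + 0) | ··b··> q3
  q2 = 0 | stopped
  q3 = 0 + 0 | stopped
Bisimilarity quotient blocks:
  B0 = {p0}
  B1 = {p1, q1}
  B2 = {p2, q2, q3}
  B3 = {q0}
p0 ∈ B0, q0 ∈ B3 → different blocks

not bisimilar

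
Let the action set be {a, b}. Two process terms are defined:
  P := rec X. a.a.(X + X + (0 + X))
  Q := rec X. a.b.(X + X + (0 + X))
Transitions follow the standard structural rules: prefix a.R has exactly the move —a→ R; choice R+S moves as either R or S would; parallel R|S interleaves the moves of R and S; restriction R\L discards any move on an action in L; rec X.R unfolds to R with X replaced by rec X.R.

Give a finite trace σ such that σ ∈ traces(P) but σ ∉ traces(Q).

Reachable graph of P (3 states):
  p0 = rec X. a.a.(X + X + (0 + X)) → —a→ p1
  p1 = a.((rec X. a.a.(X + X + (0 + X))) + (rec X. a.a.(X + X + (0 + X))) + (0 + (rec X. a.a.(X + X + (0 + X))))) → —a→ p2
  p2 = (rec X. a.a.(X + X + (0 + X))) + (rec X. a.a.(X + X + (0 + X))) + (0 + (rec X. a.a.(X + X + (0 + X)))) → —a→ p1
Reachable graph of Q (3 states):
  q0 = rec X. a.b.(X + X + (0 + X)) → —a→ q1
  q1 = b.((rec X. a.b.(X + X + (0 + X))) + (rec X. a.b.(X + X + (0 + X))) + (0 + (rec X. a.b.(X + X + (0 + X))))) → —b→ q2
  q2 = (rec X. a.b.(X + X + (0 + X))) + (rec X. a.b.(X + X + (0 + X))) + (0 + (rec X. a.b.(X + X + (0 + X)))) → —a→ q1
Executing aa from P (initial set {p0}):
  after a @ step 1: {p1}
  after a @ step 2: {p2}
  — P admits the full trace.
Executing aa from Q (initial set {q0}):
  after a @ step 1: {q1}
  after a @ step 2: no successor for Q

aa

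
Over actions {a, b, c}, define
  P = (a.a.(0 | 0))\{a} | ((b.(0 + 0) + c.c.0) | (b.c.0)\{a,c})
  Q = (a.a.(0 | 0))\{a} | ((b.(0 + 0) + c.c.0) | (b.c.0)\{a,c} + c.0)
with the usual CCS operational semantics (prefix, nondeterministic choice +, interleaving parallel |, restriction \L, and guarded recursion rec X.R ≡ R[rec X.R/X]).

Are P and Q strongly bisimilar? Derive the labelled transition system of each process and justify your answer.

not bisimilar

Reachable graph of P (8 states):
  p0 = (a.a.(0 | 0))\{a} | ((b.(0 + 0) + c.c.0) | (b.c.0)\{a,c}) has moves -b-> p1, -b-> p2, -c-> p3
  p1 = (a.a.(0 | 0))\{a} | ((0 + 0) | (b.c.0)\{a,c}) has moves -b-> p4
  p2 = (a.a.(0 | 0))\{a} | ((b.(0 + 0) + c.c.0) | (c.0)\{a,c}) has moves -b-> p4, -c-> p5
  p3 = (a.a.(0 | 0))\{a} | (c.0 | (b.c.0)\{a,c}) has moves -b-> p5, -c-> p6
  p4 = (a.a.(0 | 0))\{a} | ((0 + 0) | (c.0)\{a,c}) has moves ·
  p5 = (a.a.(0 | 0))\{a} | (c.0 | (c.0)\{a,c}) has moves -c-> p7
  p6 = (a.a.(0 | 0))\{a} | (0 | (b.c.0)\{a,c}) has moves -b-> p7
  p7 = (a.a.(0 | 0))\{a} | (0 | (c.0)\{a,c}) has moves ·
Reachable graph of Q (9 states):
  q0 = (a.a.(0 | 0))\{a} | ((b.(0 + 0) + c.c.0) | (b.c.0)\{a,c} + c.0) has moves -b-> q1, -b-> q2, -c-> q3, -c-> q4
  q1 = (a.a.(0 | 0))\{a} | ((0 + 0) | (b.c.0)\{a,c}) has moves -b-> q5
  q2 = (a.a.(0 | 0))\{a} | ((b.(0 + 0) + c.c.0) | (c.0)\{a,c}) has moves -b-> q5, -c-> q6
  q3 = (a.a.(0 | 0))\{a} | (c.0 | (b.c.0)\{a,c}) has moves -b-> q6, -c-> q7
  q4 = (a.a.(0 | 0))\{a} | 0 has moves ·
  q5 = (a.a.(0 | 0))\{a} | ((0 + 0) | (c.0)\{a,c}) has moves ·
  q6 = (a.a.(0 | 0))\{a} | (c.0 | (c.0)\{a,c}) has moves -c-> q8
  q7 = (a.a.(0 | 0))\{a} | (0 | (b.c.0)\{a,c}) has moves -b-> q8
  q8 = (a.a.(0 | 0))\{a} | (0 | (c.0)\{a,c}) has moves ·
Bisimilarity quotient blocks:
  B0 = {p0}
  B1 = {p2, q2}
  B2 = {p5, q6}
  B3 = {p4, p7, q4, q5, q8}
  B4 = {p3, q3}
  B5 = {p1, p6, q1, q7}
  B6 = {q0}
p0 ∈ B0, q0 ∈ B6 → different blocks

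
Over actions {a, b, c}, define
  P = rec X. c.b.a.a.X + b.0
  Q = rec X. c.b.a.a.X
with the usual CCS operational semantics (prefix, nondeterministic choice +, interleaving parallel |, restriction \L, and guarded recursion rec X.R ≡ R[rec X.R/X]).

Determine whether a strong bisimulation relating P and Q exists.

NO

P's transition system — 5 states:
  u0 = rec X. c.b.a.a.X + b.0 :: --b--▸ u1, --c--▸ u2
  u1 = 0 :: stopped
  u2 = b.a.a.(rec X. c.b.a.a.X + b.0) :: --b--▸ u3
  u3 = a.a.(rec X. c.b.a.a.X + b.0) :: --a--▸ u4
  u4 = a.(rec X. c.b.a.a.X + b.0) :: --a--▸ u0
Q's transition system — 4 states:
  v0 = rec X. c.b.a.a.X :: --c--▸ v1
  v1 = b.a.a.(rec X. c.b.a.a.X) :: --b--▸ v2
  v2 = a.a.(rec X. c.b.a.a.X) :: --a--▸ v3
  v3 = a.(rec X. c.b.a.a.X) :: --a--▸ v0
Coarsest stable partition (strong bisimilarity classes):
  B0 = {u0}
  B1 = {u1}
  B2 = {u2}
  B3 = {u3}
  B4 = {u4}
  B5 = {v0}
  B6 = {v1}
  B7 = {v2}
  B8 = {v3}
u0 ∈ B0, v0 ∈ B5 → different blocks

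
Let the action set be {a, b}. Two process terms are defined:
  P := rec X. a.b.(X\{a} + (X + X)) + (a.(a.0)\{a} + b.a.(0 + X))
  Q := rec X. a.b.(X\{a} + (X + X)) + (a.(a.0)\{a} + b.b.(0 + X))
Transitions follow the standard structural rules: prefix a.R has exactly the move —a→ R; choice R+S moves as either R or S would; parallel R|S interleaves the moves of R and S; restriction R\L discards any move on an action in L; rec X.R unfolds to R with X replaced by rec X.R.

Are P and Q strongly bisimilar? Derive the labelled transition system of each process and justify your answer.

P's transition system — 7 states:
  u0 = rec X. a.b.(X\{a} + (X + X)) + (a.(a.0)\{a} + b.a.(0 + X)) → =a=> u1, =a=> u2, =b=> u3
  u1 = (a.0)\{a} → (no moves)
  u2 = b.((rec X. a.b.(X\{a} + (X + X)) + (a.(a.0)\{a} + b.a.(0 + X)))\{a} + ((rec X. a.b.(X\{a} + (X + X)) + (a.(a.0)\{a} + b.a.(0 + X))) + (rec X. a.b.(X\{a} + (X + X)) + (a.(a.0)\{a} + b.a.(0 + X))))) → =b=> u4
  u3 = a.(0 + (rec X. a.b.(X\{a} + (X + X)) + (a.(a.0)\{a} + b.a.(0 + X)))) → =a=> u5
  u4 = (rec X. a.b.(X\{a} + (X + X)) + (a.(a.0)\{a} + b.a.(0 + X)))\{a} + ((rec X. a.b.(X\{a} + (X + X)) + (a.(a.0)\{a} + b.a.(0 + X))) + (rec X. a.b.(X\{a} + (X + X)) + (a.(a.0)\{a} + b.a.(0 + X)))) → =a=> u1, =a=> u2, =b=> u3, =b=> u6
  u5 = 0 + (rec X. a.b.(X\{a} + (X + X)) + (a.(a.0)\{a} + b.a.(0 + X))) → =a=> u1, =a=> u2, =b=> u3
  u6 = (a.(0 + (rec X. a.b.(X\{a} + (X + X)) + (a.(a.0)\{a} + b.a.(0 + X)))))\{a} → (no moves)
Q's transition system — 8 states:
  v0 = rec X. a.b.(X\{a} + (X + X)) + (a.(a.0)\{a} + b.b.(0 + X)) → =a=> v1, =a=> v2, =b=> v3
  v1 = (a.0)\{a} → (no moves)
  v2 = b.((rec X. a.b.(X\{a} + (X + X)) + (a.(a.0)\{a} + b.b.(0 + X)))\{a} + ((rec X. a.b.(X\{a} + (X + X)) + (a.(a.0)\{a} + b.b.(0 + X))) + (rec X. a.b.(X\{a} + (X + X)) + (a.(a.0)\{a} + b.b.(0 + X))))) → =b=> v4
  v3 = b.(0 + (rec X. a.b.(X\{a} + (X + X)) + (a.(a.0)\{a} + b.b.(0 + X)))) → =b=> v5
  v4 = (rec X. a.b.(X\{a} + (X + X)) + (a.(a.0)\{a} + b.b.(0 + X)))\{a} + ((rec X. a.b.(X\{a} + (X + X)) + (a.(a.0)\{a} + b.b.(0 + X))) + (rec X. a.b.(X\{a} + (X + X)) + (a.(a.0)\{a} + b.b.(0 + X)))) → =a=> v1, =a=> v2, =b=> v3, =b=> v6
  v5 = 0 + (rec X. a.b.(X\{a} + (X + X)) + (a.(a.0)\{a} + b.b.(0 + X))) → =a=> v1, =a=> v2, =b=> v3
  v6 = (b.(0 + (rec X. a.b.(X\{a} + (X + X)) + (a.(a.0)\{a} + b.b.(0 + X)))))\{a} → =b=> v7
  v7 = (0 + (rec X. a.b.(X\{a} + (X + X)) + (a.(a.0)\{a} + b.b.(0 + X))))\{a} → =b=> v6
Partition-refinement fixed point:
  B0 = {u0, u5}
  B1 = {u2}
  B2 = {u4}
  B3 = {u1, u6, v1}
  B4 = {u3}
  B5 = {v0, v5}
  B6 = {v2}
  B7 = {v4}
  B8 = {v3}
  B9 = {v6, v7}
u0 ∈ B0, v0 ∈ B5 → different blocks

not bisimilar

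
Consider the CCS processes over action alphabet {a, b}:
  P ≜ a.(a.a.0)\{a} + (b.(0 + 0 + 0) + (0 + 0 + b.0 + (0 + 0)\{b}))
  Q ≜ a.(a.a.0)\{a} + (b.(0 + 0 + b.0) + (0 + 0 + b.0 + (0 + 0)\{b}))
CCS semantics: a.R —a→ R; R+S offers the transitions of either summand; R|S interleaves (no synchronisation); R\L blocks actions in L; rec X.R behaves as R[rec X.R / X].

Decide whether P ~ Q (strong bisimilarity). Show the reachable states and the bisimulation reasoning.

P ≁ Q

LTS(P): 4 reachable states
  u0 = a.(a.a.0)\{a} + (b.(0 + 0 + 0) + (0 + 0 + b.0 + (0 + 0)\{b})) | --a--▸ u1, --b--▸ u2, --b--▸ u3
  u1 = (a.a.0)\{a} | stopped
  u2 = 0 | stopped
  u3 = 0 + 0 + 0 | stopped
LTS(Q): 4 reachable states
  v0 = a.(a.a.0)\{a} + (b.(0 + 0 + b.0) + (0 + 0 + b.0 + (0 + 0)\{b})) | --a--▸ v1, --b--▸ v2, --b--▸ v3
  v1 = (a.a.0)\{a} | stopped
  v2 = 0 | stopped
  v3 = 0 + 0 + b.0 | --b--▸ v2
Bisimilarity quotient blocks:
  B0 = {u0}
  B1 = {u1, u2, u3, v1, v2}
  B2 = {v0}
  B3 = {v3}
u0 ∈ B0, v0 ∈ B2 → different blocks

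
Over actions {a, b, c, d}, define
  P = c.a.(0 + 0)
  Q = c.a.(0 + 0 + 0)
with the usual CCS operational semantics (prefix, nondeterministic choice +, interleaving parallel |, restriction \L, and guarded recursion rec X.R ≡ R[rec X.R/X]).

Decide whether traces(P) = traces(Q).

traces(P) = traces(Q)

LTS(P): 3 reachable states
  p0 = c.a.(0 + 0) | ··c··> p1
  p1 = a.(0 + 0) | ··a··> p2
  p2 = 0 + 0 | stopped
LTS(Q): 3 reachable states
  q0 = c.a.(0 + 0 + 0) | ··c··> q1
  q1 = a.(0 + 0 + 0) | ··a··> q2
  q2 = 0 + 0 + 0 | stopped
Coarsest stable partition (strong bisimilarity classes):
  B0 = {p0, q0}
  B1 = {p1, q1}
  B2 = {p2, q2}
p0 ∈ B0, q0 ∈ B0 → same block
Bisimilar ⇒ trace-equivalent.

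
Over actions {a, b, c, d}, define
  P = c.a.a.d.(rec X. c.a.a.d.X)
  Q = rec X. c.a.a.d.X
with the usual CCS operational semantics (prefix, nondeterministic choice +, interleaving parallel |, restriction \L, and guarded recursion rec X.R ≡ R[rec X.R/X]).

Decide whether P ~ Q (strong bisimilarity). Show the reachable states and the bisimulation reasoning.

YES

Reachable graph of P (5 states):
  u0 = c.a.a.d.(rec X. c.a.a.d.X) ⊢ ··c··> u1
  u1 = a.a.d.(rec X. c.a.a.d.X) ⊢ ··a··> u2
  u2 = a.d.(rec X. c.a.a.d.X) ⊢ ··a··> u3
  u3 = d.(rec X. c.a.a.d.X) ⊢ ··d··> u4
  u4 = rec X. c.a.a.d.X ⊢ ··c··> u1
Reachable graph of Q (4 states):
  v0 = rec X. c.a.a.d.X ⊢ ··c··> v1
  v1 = a.a.d.(rec X. c.a.a.d.X) ⊢ ··a··> v2
  v2 = a.d.(rec X. c.a.a.d.X) ⊢ ··a··> v3
  v3 = d.(rec X. c.a.a.d.X) ⊢ ··d··> v0
Bisimilarity quotient blocks:
  B0 = {u0, u4, v0}
  B1 = {u1, v1}
  B2 = {u2, v2}
  B3 = {u3, v3}
u0 ∈ B0, v0 ∈ B0 → same block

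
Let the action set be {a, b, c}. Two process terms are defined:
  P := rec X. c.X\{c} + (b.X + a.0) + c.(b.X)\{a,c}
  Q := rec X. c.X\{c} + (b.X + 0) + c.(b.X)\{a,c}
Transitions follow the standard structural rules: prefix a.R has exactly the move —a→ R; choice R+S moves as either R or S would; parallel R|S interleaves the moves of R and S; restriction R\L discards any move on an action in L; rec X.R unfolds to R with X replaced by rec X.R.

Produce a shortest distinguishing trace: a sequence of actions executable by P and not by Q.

Reachable graph of P (6 states):
  s0 = rec X. c.X\{c} + (b.X + a.0) + c.(b.X)\{a,c} has moves --a--▸ s1, --b--▸ s0, --c--▸ s2, --c--▸ s3
  s1 = 0 has moves stopped
  s2 = (b.(rec X. c.X\{c} + (b.X + a.0) + c.(b.X)\{a,c}))\{a,c} has moves --b--▸ s4
  s3 = (rec X. c.X\{c} + (b.X + a.0) + c.(b.X)\{a,c})\{c} has moves --a--▸ s5, --b--▸ s3
  s4 = (rec X. c.X\{c} + (b.X + a.0) + c.(b.X)\{a,c})\{a,c} has moves --b--▸ s4
  s5 = 0\{c} has moves stopped
Reachable graph of Q (4 states):
  t0 = rec X. c.X\{c} + (b.X + 0) + c.(b.X)\{a,c} has moves --b--▸ t0, --c--▸ t1, --c--▸ t2
  t1 = (b.(rec X. c.X\{c} + (b.X + 0) + c.(b.X)\{a,c}))\{a,c} has moves --b--▸ t3
  t2 = (rec X. c.X\{c} + (b.X + 0) + c.(b.X)\{a,c})\{c} has moves --b--▸ t2
  t3 = (rec X. c.X\{c} + (b.X + 0) + c.(b.X)\{a,c})\{a,c} has moves --b--▸ t3
Run σ = ⟨a⟩ on P: start {s0}
  [1] a ⇒ {s1}
  P completes σ.
Run σ = ⟨a⟩ on Q: start {t0}
  [1] a ⇒ ∅ (Q stuck)

a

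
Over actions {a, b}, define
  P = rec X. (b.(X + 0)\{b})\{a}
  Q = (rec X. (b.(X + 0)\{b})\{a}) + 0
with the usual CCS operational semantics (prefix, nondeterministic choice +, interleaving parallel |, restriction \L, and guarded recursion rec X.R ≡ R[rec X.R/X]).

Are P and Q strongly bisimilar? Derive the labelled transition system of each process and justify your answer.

LTS(P): 2 reachable states
  m0 = rec X. (b.(X + 0)\{b})\{a} has moves =b=> m1
  m1 = ((rec X. (b.(X + 0)\{b})\{a}) + 0)\{b}\{a} has moves deadlocked
LTS(Q): 2 reachable states
  n0 = (rec X. (b.(X + 0)\{b})\{a}) + 0 has moves =b=> n1
  n1 = ((rec X. (b.(X + 0)\{b})\{a}) + 0)\{b}\{a} has moves deadlocked
Partition-refinement fixed point:
  B0 = {m0, n0}
  B1 = {m1, n1}
m0 ∈ B0, n0 ∈ B0 → same block

P ~ Q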